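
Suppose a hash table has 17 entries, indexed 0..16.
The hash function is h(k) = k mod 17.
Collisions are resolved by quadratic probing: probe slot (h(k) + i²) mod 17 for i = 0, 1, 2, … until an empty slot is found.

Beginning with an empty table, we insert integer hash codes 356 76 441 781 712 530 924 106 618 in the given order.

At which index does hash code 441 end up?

0

356 hashes to 16; slot 16 is free => place at 16.
76 hashes to 8; slot 8 is free => place at 8.
441 hashes to 16; 16 taken => place at 0.
781 hashes to 16; 16,0 taken => place at 3.
712 hashes to 15; slot 15 is free => place at 15.
530 hashes to 3; 3 taken => place at 4.
924 hashes to 6; slot 6 is free => place at 6.
106 hashes to 4; 4 taken => place at 5.
618 hashes to 6; 6 taken => place at 7.
Table: [441, ., ., 781, 530, 106, 924, 618, 76, ., ., ., ., ., ., 712, 356]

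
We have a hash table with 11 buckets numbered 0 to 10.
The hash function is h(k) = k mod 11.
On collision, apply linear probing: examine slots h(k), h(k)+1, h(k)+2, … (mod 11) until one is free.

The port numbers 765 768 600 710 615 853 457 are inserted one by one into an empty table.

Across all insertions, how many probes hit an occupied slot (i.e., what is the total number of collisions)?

Insert 765: h=6, slot 6 empty -> index 6.
Insert 768: h=9, slot 9 empty -> index 9.
Insert 600: h=6, slot 6 occupied -> index 7.
Insert 710: h=6, slots 6,7 occupied -> index 8.
Insert 615: h=10, slot 10 empty -> index 10.
Insert 853: h=6, slots 6,7,8,9,10 occupied -> index 0.
Insert 457: h=6, slots 6,7,8,9,10,0 occupied -> index 1.
Table: [853, 457, -, -, -, -, 765, 600, 710, 768, 615]

14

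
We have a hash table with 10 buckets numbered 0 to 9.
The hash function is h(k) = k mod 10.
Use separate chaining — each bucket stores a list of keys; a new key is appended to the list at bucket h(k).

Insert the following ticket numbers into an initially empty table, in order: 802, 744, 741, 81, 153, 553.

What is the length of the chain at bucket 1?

802 -> bucket 2
744 -> bucket 4
741 -> bucket 1
81 -> bucket 1 (collision)
153 -> bucket 3
553 -> bucket 3 (collision)
Final buckets:
0: .
1: 741 -> 81
2: 802
3: 153 -> 553
4: 744
5: .
6: .
7: .
8: .
9: .

2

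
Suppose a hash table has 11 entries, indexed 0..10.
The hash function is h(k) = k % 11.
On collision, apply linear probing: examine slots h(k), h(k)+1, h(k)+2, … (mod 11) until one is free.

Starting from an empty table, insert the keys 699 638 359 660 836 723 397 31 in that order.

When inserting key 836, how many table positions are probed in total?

699: h=6 → slot 6
638: h=0 → slot 0
359: h=7 → slot 7
660: h=0, probe 0,1 → slot 1
836: h=0, probe 0,1,2 → slot 2
723: h=8 → slot 8
397: h=1, probe 1,2,3 → slot 3
31: h=9 → slot 9
Table: [638, 660, 836, 397, _, _, 699, 359, 723, 31, _]

3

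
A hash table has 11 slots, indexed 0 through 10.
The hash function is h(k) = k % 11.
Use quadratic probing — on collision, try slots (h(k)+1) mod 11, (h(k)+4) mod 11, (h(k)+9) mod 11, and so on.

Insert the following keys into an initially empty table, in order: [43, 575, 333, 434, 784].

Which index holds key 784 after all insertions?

7

Insert 43: h=10, slot 10 empty -> index 10.
Insert 575: h=3, slot 3 empty -> index 3.
Insert 333: h=3, slot 3 occupied -> index 4.
Insert 434: h=5, slot 5 empty -> index 5.
Insert 784: h=3, slots 3,4 occupied -> index 7.
Table: [∅, ∅, ∅, 575, 333, 434, ∅, 784, ∅, ∅, 43]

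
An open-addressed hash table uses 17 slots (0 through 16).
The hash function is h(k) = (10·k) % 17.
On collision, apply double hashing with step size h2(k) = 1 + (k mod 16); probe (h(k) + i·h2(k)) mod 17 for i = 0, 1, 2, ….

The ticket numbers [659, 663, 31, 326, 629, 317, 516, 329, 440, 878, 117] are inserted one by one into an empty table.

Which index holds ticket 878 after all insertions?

15

659 hashes to 11; slot 11 is free -> place at 11.
663 hashes to 0; slot 0 is free -> place at 0.
31 hashes to 4; slot 4 is free -> place at 4.
326 hashes to 13; slot 13 is free -> place at 13.
629 hashes to 0, h2=6; 0 taken -> place at 6.
317 hashes to 8; slot 8 is free -> place at 8.
516 hashes to 9; slot 9 is free -> place at 9.
329 hashes to 9, h2=10; 9 taken -> place at 2.
440 hashes to 14; slot 14 is free -> place at 14.
878 hashes to 8, h2=15; 8,6,4,2,0 taken -> place at 15.
117 hashes to 14, h2=6; 14 taken -> place at 3.
Table: [663, ∅, 329, 117, 31, ∅, 629, ∅, 317, 516, ∅, 659, ∅, 326, 440, 878, ∅]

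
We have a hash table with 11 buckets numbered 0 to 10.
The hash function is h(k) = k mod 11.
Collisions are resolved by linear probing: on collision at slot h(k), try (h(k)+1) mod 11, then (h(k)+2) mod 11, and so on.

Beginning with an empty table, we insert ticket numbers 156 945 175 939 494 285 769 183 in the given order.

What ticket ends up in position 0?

156: h=2 -> slot 2
945: h=10 -> slot 10
175: h=10, probe 10,0 -> slot 0
939: h=4 -> slot 4
494: h=10, probe 10,0,1 -> slot 1
285: h=10, probe 10,0,1,2,3 -> slot 3
769: h=10, probe 10,0,1,2,3,4,5 -> slot 5
183: h=7 -> slot 7
Table: [175, 494, 156, 285, 939, 769, _, 183, _, _, 945]

175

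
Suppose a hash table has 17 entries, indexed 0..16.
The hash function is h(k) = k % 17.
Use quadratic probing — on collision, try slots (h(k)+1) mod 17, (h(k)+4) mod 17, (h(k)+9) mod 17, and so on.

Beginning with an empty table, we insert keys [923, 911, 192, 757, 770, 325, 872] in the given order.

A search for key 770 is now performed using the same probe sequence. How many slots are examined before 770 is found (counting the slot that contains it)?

4

923: h=5 → slot 5
911: h=10 → slot 10
192: h=5, probe 5,6 → slot 6
757: h=9 → slot 9
770: h=5, probe 5,6,9,14 → slot 14
325: h=2 → slot 2
872: h=5, probe 5,6,9,14,4 → slot 4
Table: [_, _, 325, _, 872, 923, 192, _, _, 757, 911, _, _, _, 770, _, _]
Lookup 770: h=5, probe 5,6,9,14 → found at 14.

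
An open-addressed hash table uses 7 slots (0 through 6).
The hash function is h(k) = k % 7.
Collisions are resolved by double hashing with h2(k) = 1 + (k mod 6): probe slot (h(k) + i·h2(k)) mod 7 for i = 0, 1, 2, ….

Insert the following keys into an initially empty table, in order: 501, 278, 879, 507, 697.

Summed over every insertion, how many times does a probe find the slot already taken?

2

501: h=4 => slot 4
278: h=5 => slot 5
879: h=4, h2=4, probe 4,1 => slot 1
507: h=3 => slot 3
697: h=4, h2=2, probe 4,6 => slot 6
Table: [-, 879, -, 507, 501, 278, 697]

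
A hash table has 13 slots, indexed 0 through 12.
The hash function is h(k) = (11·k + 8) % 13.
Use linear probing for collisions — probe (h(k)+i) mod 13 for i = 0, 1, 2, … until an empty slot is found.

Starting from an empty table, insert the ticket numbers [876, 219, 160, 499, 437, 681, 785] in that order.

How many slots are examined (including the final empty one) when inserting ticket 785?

6

876 hashes to 11; slot 11 is free => place at 11.
219 hashes to 12; slot 12 is free => place at 12.
160 hashes to 0; slot 0 is free => place at 0.
499 hashes to 11; 11,12,0 taken => place at 1.
437 hashes to 5; slot 5 is free => place at 5.
681 hashes to 11; 11,12,0,1 taken => place at 2.
785 hashes to 11; 11,12,0,1,2 taken => place at 3.
Table: [160, 499, 681, 785, -, 437, -, -, -, -, -, 876, 219]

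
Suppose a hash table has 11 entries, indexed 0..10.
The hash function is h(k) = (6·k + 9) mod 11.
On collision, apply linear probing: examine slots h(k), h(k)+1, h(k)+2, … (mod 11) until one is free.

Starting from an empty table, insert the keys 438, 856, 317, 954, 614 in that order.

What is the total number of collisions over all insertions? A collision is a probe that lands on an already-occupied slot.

6

438 hashes to 8; slot 8 is free -> place at 8.
856 hashes to 8; 8 taken -> place at 9.
317 hashes to 8; 8,9 taken -> place at 10.
954 hashes to 2; slot 2 is free -> place at 2.
614 hashes to 8; 8,9,10 taken -> place at 0.
Table: [614, -, 954, -, -, -, -, -, 438, 856, 317]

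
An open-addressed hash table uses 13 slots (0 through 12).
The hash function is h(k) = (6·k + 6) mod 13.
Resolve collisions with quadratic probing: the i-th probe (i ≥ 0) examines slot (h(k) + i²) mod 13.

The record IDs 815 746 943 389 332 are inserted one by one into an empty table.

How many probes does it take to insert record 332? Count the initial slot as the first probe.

4

815: h=8 -> slot 8
746: h=10 -> slot 10
943: h=9 -> slot 9
389: h=0 -> slot 0
332: h=9, probe 9,10,0,5 -> slot 5
Table: [389, _, _, _, _, 332, _, _, 815, 943, 746, _, _]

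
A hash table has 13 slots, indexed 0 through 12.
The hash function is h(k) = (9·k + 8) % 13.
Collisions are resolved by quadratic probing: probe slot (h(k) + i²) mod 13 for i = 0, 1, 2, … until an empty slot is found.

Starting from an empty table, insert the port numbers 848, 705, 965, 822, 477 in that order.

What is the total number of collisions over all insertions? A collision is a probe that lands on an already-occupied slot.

848: h=9 => slot 9
705: h=9, probe 9,10 => slot 10
965: h=9, probe 9,10,0 => slot 0
822: h=9, probe 9,10,0,5 => slot 5
477: h=11 => slot 11
Table: [965, _, _, _, _, 822, _, _, _, 848, 705, 477, _]

6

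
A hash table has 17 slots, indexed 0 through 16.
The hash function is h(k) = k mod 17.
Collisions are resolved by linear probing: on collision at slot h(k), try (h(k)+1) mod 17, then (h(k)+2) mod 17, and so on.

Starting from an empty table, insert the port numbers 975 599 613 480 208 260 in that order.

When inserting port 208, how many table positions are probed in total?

4

975 hashes to 6; slot 6 is free -> place at 6.
599 hashes to 4; slot 4 is free -> place at 4.
613 hashes to 1; slot 1 is free -> place at 1.
480 hashes to 4; 4 taken -> place at 5.
208 hashes to 4; 4,5,6 taken -> place at 7.
260 hashes to 5; 5,6,7 taken -> place at 8.
Table: [_, 613, _, _, 599, 480, 975, 208, 260, _, _, _, _, _, _, _, _]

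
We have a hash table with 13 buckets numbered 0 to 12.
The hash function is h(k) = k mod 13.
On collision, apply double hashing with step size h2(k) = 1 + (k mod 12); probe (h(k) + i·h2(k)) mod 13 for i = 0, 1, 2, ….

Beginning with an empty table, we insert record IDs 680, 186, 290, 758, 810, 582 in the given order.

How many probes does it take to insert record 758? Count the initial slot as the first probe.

680 hashes to 4; slot 4 is free => place at 4.
186 hashes to 4, h2=7; 4 taken => place at 11.
290 hashes to 4, h2=3; 4 taken => place at 7.
758 hashes to 4, h2=3; 4,7 taken => place at 10.
810 hashes to 4, h2=7; 4,11 taken => place at 5.
582 hashes to 10, h2=7; 10,4,11,5 taken => place at 12.
Table: [-, -, -, -, 680, 810, -, 290, -, -, 758, 186, 582]

3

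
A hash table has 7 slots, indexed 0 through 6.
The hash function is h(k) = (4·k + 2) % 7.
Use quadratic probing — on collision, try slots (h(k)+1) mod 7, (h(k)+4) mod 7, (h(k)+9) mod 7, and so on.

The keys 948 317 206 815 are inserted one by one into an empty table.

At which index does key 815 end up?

948 hashes to 0; slot 0 is free -> place at 0.
317 hashes to 3; slot 3 is free -> place at 3.
206 hashes to 0; 0 taken -> place at 1.
815 hashes to 0; 0,1 taken -> place at 4.
Table: [948, 206, ∅, 317, 815, ∅, ∅]

4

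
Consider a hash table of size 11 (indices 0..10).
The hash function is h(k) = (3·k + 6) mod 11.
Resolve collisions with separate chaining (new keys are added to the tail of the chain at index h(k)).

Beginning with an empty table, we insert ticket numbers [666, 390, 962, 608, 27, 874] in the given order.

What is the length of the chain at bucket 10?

4

666 -> bucket 2
390 -> bucket 10
962 -> bucket 10 (collision)
608 -> bucket 4
27 -> bucket 10 (collision)
874 -> bucket 10 (collision)
Final buckets:
0: —
1: —
2: 666
3: —
4: 608
5: —
6: —
7: —
8: —
9: —
10: 390 -> 962 -> 27 -> 874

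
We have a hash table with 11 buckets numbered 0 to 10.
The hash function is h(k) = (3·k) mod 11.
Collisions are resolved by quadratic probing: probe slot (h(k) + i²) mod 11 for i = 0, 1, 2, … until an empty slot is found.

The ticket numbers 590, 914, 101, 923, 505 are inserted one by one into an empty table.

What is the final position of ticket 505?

590: h=10 → slot 10
914: h=3 → slot 3
101: h=6 → slot 6
923: h=8 → slot 8
505: h=8, probe 8,9 → slot 9
Table: [-, -, -, 914, -, -, 101, -, 923, 505, 590]

9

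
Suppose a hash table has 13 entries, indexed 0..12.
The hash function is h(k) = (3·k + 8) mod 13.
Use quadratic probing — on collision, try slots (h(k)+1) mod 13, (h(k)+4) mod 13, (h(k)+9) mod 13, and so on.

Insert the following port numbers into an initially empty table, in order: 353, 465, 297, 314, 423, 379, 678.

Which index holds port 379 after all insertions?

353 hashes to 1; slot 1 is free → place at 1.
465 hashes to 12; slot 12 is free → place at 12.
297 hashes to 2; slot 2 is free → place at 2.
314 hashes to 1; 1,2 taken → place at 5.
423 hashes to 3; slot 3 is free → place at 3.
379 hashes to 1; 1,2,5 taken → place at 10.
678 hashes to 1; 1,2,5,10 taken → place at 4.
Table: [., 353, 297, 423, 678, 314, ., ., ., ., 379, ., 465]

10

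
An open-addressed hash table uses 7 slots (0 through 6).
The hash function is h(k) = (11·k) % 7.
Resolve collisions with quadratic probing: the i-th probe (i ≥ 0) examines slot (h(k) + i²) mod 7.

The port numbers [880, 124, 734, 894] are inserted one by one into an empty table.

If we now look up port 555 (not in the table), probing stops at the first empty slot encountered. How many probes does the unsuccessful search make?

2

880 hashes to 6; slot 6 is free => place at 6.
124 hashes to 6; 6 taken => place at 0.
734 hashes to 3; slot 3 is free => place at 3.
894 hashes to 6; 6,0,3 taken => place at 1.
Table: [124, 894, -, 734, -, -, 880]
Lookup 555: h=1, probe 1,2 → slot 2 empty, not found.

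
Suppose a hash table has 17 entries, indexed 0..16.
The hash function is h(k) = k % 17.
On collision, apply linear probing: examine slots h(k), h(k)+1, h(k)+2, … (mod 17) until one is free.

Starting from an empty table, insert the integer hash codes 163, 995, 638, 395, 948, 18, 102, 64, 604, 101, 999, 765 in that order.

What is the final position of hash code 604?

12

163: h=10 → slot 10
995: h=9 → slot 9
638: h=9, probe 9,10,11 → slot 11
395: h=4 → slot 4
948: h=13 → slot 13
18: h=1 → slot 1
102: h=0 → slot 0
64: h=13, probe 13,14 → slot 14
604: h=9, probe 9,10,11,12 → slot 12
101: h=16 → slot 16
999: h=13, probe 13,14,15 → slot 15
765: h=0, probe 0,1,2 → slot 2
Table: [102, 18, 765, ., 395, ., ., ., ., 995, 163, 638, 604, 948, 64, 999, 101]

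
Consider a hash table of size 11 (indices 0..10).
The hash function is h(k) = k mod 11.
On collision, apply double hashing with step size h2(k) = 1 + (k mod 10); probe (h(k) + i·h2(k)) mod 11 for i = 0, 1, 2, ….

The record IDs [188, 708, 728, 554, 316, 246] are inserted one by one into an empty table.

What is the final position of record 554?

188: h=1 => slot 1
708: h=4 => slot 4
728: h=2 => slot 2
554: h=4, h2=5, probe 4,9 => slot 9
316: h=8 => slot 8
246: h=4, h2=7, probe 4,0 => slot 0
Table: [246, 188, 728, ., 708, ., ., ., 316, 554, .]

9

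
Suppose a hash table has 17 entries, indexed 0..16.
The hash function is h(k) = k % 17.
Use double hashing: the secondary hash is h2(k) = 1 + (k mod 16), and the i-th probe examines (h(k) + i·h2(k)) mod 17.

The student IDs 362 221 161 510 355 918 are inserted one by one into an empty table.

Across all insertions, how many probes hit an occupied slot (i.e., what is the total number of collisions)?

3

362: h=5 => slot 5
221: h=0 => slot 0
161: h=8 => slot 8
510: h=0, h2=15, probe 0,15 => slot 15
355: h=15, h2=4, probe 15,2 => slot 2
918: h=0, h2=7, probe 0,7 => slot 7
Table: [221, ., 355, ., ., 362, ., 918, 161, ., ., ., ., ., ., 510, .]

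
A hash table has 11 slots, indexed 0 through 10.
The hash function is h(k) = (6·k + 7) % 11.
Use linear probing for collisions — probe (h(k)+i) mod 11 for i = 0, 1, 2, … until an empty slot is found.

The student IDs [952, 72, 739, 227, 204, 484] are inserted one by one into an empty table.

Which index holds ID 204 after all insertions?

1

952 hashes to 10; slot 10 is free → place at 10.
72 hashes to 10; 10 taken → place at 0.
739 hashes to 8; slot 8 is free → place at 8.
227 hashes to 5; slot 5 is free → place at 5.
204 hashes to 10; 10,0 taken → place at 1.
484 hashes to 7; slot 7 is free → place at 7.
Table: [72, 204, _, _, _, 227, _, 484, 739, _, 952]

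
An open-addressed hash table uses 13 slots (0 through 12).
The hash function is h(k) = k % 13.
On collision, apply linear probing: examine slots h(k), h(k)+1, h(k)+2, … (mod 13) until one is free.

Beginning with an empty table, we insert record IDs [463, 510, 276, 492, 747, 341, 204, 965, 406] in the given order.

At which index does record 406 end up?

10

463: h=8 -> slot 8
510: h=3 -> slot 3
276: h=3, probe 3,4 -> slot 4
492: h=11 -> slot 11
747: h=6 -> slot 6
341: h=3, probe 3,4,5 -> slot 5
204: h=9 -> slot 9
965: h=3, probe 3,4,5,6,7 -> slot 7
406: h=3, probe 3,4,5,6,7,8,9,10 -> slot 10
Table: [—, —, —, 510, 276, 341, 747, 965, 463, 204, 406, 492, —]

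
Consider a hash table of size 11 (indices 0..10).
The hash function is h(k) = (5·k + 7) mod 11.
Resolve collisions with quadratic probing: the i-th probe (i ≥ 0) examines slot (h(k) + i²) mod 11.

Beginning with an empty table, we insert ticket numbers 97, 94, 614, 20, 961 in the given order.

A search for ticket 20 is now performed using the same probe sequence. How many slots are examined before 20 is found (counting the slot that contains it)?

3

Insert 97: h=8, slot 8 empty => index 8.
Insert 94: h=4, slot 4 empty => index 4.
Insert 614: h=8, slot 8 occupied => index 9.
Insert 20: h=8, slots 8,9 occupied => index 1.
Insert 961: h=5, slot 5 empty => index 5.
Table: [∅, 20, ∅, ∅, 94, 961, ∅, ∅, 97, 614, ∅]
Lookup 20: h=8, probe 8,9,1 → found at 1.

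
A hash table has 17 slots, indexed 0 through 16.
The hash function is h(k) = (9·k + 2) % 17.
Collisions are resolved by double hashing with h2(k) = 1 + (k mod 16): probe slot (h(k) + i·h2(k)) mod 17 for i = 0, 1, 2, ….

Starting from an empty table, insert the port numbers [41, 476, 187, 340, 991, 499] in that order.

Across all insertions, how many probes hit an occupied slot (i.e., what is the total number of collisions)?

3

41: h=14 → slot 14
476: h=2 → slot 2
187: h=2, h2=12, probe 2,14,9 → slot 9
340: h=2, h2=5, probe 2,7 → slot 7
991: h=13 → slot 13
499: h=5 → slot 5
Table: [., ., 476, ., ., 499, ., 340, ., 187, ., ., ., 991, 41, ., .]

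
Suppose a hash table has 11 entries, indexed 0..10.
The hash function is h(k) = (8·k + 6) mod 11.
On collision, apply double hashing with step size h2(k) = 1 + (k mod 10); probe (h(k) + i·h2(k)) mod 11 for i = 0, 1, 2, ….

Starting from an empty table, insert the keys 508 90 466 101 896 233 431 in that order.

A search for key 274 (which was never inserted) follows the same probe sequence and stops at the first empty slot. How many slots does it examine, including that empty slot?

508 hashes to 0; slot 0 is free → place at 0.
90 hashes to 0, h2=1; 0 taken → place at 1.
466 hashes to 5; slot 5 is free → place at 5.
101 hashes to 0, h2=2; 0 taken → place at 2.
896 hashes to 2, h2=7; 2 taken → place at 9.
233 hashes to 0, h2=4; 0 taken → place at 4.
431 hashes to 0, h2=2; 0,2,4 taken → place at 6.
Table: [508, 90, 101, ∅, 233, 466, 431, ∅, ∅, 896, ∅]
Lookup 274: h=9, h2=5, probe 9,3 → slot 3 empty, not found.

2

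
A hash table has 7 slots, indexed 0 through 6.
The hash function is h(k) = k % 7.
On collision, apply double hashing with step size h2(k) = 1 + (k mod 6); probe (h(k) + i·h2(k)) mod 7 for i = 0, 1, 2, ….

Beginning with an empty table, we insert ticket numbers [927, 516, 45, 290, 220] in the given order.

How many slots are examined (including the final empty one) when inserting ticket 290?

2

927: h=3 → slot 3
516: h=5 → slot 5
45: h=3, h2=4, probe 3,0 → slot 0
290: h=3, h2=3, probe 3,6 → slot 6
220: h=3, h2=5, probe 3,1 → slot 1
Table: [45, 220, —, 927, —, 516, 290]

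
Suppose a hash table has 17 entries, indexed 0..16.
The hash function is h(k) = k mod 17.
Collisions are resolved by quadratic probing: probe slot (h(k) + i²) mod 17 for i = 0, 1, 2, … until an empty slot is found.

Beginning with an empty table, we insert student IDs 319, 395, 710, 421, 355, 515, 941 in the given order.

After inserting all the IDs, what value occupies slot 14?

Insert 319: h=13, slot 13 empty -> index 13.
Insert 395: h=4, slot 4 empty -> index 4.
Insert 710: h=13, slot 13 occupied -> index 14.
Insert 421: h=13, slots 13,14 occupied -> index 0.
Insert 355: h=15, slot 15 empty -> index 15.
Insert 515: h=5, slot 5 empty -> index 5.
Insert 941: h=6, slot 6 empty -> index 6.
Table: [421, -, -, -, 395, 515, 941, -, -, -, -, -, -, 319, 710, 355, -]

710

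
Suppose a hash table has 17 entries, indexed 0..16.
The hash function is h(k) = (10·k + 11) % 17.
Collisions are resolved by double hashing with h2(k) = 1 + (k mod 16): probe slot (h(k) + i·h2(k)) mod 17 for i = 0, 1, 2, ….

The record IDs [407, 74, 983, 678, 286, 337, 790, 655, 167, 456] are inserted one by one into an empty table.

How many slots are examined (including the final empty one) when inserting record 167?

3

407 hashes to 1; slot 1 is free → place at 1.
74 hashes to 3; slot 3 is free → place at 3.
983 hashes to 15; slot 15 is free → place at 15.
678 hashes to 8; slot 8 is free → place at 8.
286 hashes to 15, h2=15; 15 taken → place at 13.
337 hashes to 15, h2=2; 15 taken → place at 0.
790 hashes to 6; slot 6 is free → place at 6.
655 hashes to 16; slot 16 is free → place at 16.
167 hashes to 15, h2=8; 15,6 taken → place at 14.
456 hashes to 15, h2=9; 15 taken → place at 7.
Table: [337, 407, _, 74, _, _, 790, 456, 678, _, _, _, _, 286, 167, 983, 655]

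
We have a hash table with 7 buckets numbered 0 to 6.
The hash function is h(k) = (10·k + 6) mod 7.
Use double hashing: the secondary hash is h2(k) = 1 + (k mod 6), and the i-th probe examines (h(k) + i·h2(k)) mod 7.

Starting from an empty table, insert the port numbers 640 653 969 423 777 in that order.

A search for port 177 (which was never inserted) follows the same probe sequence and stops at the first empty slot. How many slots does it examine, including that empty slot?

5

640: h=1 → slot 1
653: h=5 → slot 5
969: h=1, h2=4, probe 1,5,2 → slot 2
423: h=1, h2=4, probe 1,5,2,6 → slot 6
777: h=6, h2=4, probe 6,3 → slot 3
Table: [., 640, 969, 777, ., 653, 423]
Lookup 177: h=5, h2=4, probe 5,2,6,3,0 → slot 0 empty, not found.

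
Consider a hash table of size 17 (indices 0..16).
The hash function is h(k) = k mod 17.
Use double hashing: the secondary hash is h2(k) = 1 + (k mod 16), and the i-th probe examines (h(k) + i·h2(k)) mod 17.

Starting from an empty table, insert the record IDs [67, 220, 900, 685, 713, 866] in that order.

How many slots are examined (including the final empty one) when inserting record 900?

Insert 67: h=16, slot 16 empty => index 16.
Insert 220: h=16, h2=13, slot 16 occupied => index 12.
Insert 900: h=16, h2=5, slot 16 occupied => index 4.
Insert 685: h=5, slot 5 empty => index 5.
Insert 713: h=16, h2=10, slot 16 occupied => index 9.
Insert 866: h=16, h2=3, slot 16 occupied => index 2.
Table: [∅, ∅, 866, ∅, 900, 685, ∅, ∅, ∅, 713, ∅, ∅, 220, ∅, ∅, ∅, 67]

2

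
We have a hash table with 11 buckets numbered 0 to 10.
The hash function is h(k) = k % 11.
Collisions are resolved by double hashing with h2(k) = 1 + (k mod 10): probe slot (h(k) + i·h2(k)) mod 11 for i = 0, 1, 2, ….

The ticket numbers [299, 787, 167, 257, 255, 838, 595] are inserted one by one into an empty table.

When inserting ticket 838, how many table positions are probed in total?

2

299: h=2 => slot 2
787: h=6 => slot 6
167: h=2, h2=8, probe 2,10 => slot 10
257: h=4 => slot 4
255: h=2, h2=6, probe 2,8 => slot 8
838: h=2, h2=9, probe 2,0 => slot 0
595: h=1 => slot 1
Table: [838, 595, 299, ., 257, ., 787, ., 255, ., 167]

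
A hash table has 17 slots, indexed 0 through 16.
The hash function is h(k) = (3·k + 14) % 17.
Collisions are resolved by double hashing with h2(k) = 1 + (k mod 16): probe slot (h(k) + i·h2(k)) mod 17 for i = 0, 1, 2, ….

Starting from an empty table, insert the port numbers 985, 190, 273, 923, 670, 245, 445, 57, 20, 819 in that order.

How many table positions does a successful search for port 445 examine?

985 hashes to 11; slot 11 is free => place at 11.
190 hashes to 6; slot 6 is free => place at 6.
273 hashes to 0; slot 0 is free => place at 0.
923 hashes to 12; slot 12 is free => place at 12.
670 hashes to 1; slot 1 is free => place at 1.
245 hashes to 1, h2=6; 1 taken => place at 7.
445 hashes to 6, h2=14; 6 taken => place at 3.
57 hashes to 15; slot 15 is free => place at 15.
20 hashes to 6, h2=5; 6,11 taken => place at 16.
819 hashes to 6, h2=4; 6 taken => place at 10.
Table: [273, 670, -, 445, -, -, 190, 245, -, -, 819, 985, 923, -, -, 57, 20]
Lookup 445: h=6, h2=14, probe 6,3 → found at 3.

2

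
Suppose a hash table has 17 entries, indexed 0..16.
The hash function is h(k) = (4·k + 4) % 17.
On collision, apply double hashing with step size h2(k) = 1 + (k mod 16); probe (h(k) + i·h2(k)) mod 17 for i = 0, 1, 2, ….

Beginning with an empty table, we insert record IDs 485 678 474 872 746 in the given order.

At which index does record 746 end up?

1

485: h=6 → slot 6
678: h=13 → slot 13
474: h=13, h2=11, probe 13,7 → slot 7
872: h=7, h2=9, probe 7,16 → slot 16
746: h=13, h2=11, probe 13,7,1 → slot 1
Table: [_, 746, _, _, _, _, 485, 474, _, _, _, _, _, 678, _, _, 872]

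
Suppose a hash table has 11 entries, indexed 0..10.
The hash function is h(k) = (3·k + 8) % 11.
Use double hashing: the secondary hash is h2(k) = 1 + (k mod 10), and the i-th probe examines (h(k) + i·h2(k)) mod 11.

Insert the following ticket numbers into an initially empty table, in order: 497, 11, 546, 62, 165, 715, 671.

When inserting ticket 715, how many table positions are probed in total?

4

Insert 497: h=3, slot 3 empty => index 3.
Insert 11: h=8, slot 8 empty => index 8.
Insert 546: h=7, slot 7 empty => index 7.
Insert 62: h=7, h2=3, slot 7 occupied => index 10.
Insert 165: h=8, h2=6, slots 8,3 occupied => index 9.
Insert 715: h=8, h2=6, slots 8,3,9 occupied => index 4.
Insert 671: h=8, h2=2, slots 8,10 occupied => index 1.
Table: [∅, 671, ∅, 497, 715, ∅, ∅, 546, 11, 165, 62]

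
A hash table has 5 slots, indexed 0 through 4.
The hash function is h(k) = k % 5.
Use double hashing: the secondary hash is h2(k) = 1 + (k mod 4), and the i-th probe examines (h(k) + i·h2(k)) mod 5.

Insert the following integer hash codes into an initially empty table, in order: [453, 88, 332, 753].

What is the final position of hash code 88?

4

453 hashes to 3; slot 3 is free => place at 3.
88 hashes to 3, h2=1; 3 taken => place at 4.
332 hashes to 2; slot 2 is free => place at 2.
753 hashes to 3, h2=2; 3 taken => place at 0.
Table: [753, ∅, 332, 453, 88]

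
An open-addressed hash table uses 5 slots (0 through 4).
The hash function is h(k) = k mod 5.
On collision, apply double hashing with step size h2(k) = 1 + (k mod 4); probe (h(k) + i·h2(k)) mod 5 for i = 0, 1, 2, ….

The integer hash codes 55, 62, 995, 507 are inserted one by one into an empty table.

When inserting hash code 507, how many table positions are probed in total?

2

55 hashes to 0; slot 0 is free → place at 0.
62 hashes to 2; slot 2 is free → place at 2.
995 hashes to 0, h2=4; 0 taken → place at 4.
507 hashes to 2, h2=4; 2 taken → place at 1.
Table: [55, 507, 62, —, 995]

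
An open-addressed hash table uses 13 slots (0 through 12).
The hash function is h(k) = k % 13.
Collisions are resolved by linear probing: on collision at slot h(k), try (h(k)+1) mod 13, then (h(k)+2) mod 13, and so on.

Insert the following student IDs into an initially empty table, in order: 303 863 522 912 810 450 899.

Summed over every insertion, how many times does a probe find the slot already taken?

8

Insert 303: h=4, slot 4 empty => index 4.
Insert 863: h=5, slot 5 empty => index 5.
Insert 522: h=2, slot 2 empty => index 2.
Insert 912: h=2, slot 2 occupied => index 3.
Insert 810: h=4, slots 4,5 occupied => index 6.
Insert 450: h=8, slot 8 empty => index 8.
Insert 899: h=2, slots 2,3,4,5,6 occupied => index 7.
Table: [_, _, 522, 912, 303, 863, 810, 899, 450, _, _, _, _]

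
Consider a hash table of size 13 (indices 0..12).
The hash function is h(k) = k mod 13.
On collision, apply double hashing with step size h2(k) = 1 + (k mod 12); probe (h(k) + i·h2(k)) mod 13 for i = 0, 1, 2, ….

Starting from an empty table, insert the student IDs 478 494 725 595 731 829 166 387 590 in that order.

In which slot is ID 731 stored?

478 hashes to 10; slot 10 is free -> place at 10.
494 hashes to 0; slot 0 is free -> place at 0.
725 hashes to 10, h2=6; 10 taken -> place at 3.
595 hashes to 10, h2=8; 10 taken -> place at 5.
731 hashes to 3, h2=12; 3 taken -> place at 2.
829 hashes to 10, h2=2; 10 taken -> place at 12.
166 hashes to 10, h2=11; 10 taken -> place at 8.
387 hashes to 10, h2=4; 10 taken -> place at 1.
590 hashes to 5, h2=3; 5,8 taken -> place at 11.
Table: [494, 387, 731, 725, ., 595, ., ., 166, ., 478, 590, 829]

2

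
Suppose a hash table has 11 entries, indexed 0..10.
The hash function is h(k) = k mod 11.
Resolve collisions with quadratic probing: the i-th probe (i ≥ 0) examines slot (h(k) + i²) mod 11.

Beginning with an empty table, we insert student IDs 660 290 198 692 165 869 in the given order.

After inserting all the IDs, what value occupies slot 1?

660: h=0 -> slot 0
290: h=4 -> slot 4
198: h=0, probe 0,1 -> slot 1
692: h=10 -> slot 10
165: h=0, probe 0,1,4,9 -> slot 9
869: h=0, probe 0,1,4,9,5 -> slot 5
Table: [660, 198, -, -, 290, 869, -, -, -, 165, 692]

198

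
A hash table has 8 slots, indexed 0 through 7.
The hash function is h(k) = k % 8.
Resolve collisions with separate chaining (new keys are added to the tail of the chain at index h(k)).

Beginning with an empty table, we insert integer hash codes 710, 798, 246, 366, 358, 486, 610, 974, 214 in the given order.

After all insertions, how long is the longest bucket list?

710 → bucket 6
798 → bucket 6 (collision)
246 → bucket 6 (collision)
366 → bucket 6 (collision)
358 → bucket 6 (collision)
486 → bucket 6 (collision)
610 → bucket 2
974 → bucket 6 (collision)
214 → bucket 6 (collision)
Final buckets:
0: _
1: _
2: 610
3: _
4: _
5: _
6: 710 -> 798 -> 246 -> 366 -> 358 -> 486 -> 974 -> 214
7: _

8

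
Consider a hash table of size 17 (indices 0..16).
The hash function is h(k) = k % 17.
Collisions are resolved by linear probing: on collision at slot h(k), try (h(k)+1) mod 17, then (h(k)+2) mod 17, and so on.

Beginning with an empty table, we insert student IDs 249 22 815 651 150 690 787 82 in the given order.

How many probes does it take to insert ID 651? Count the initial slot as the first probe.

Insert 249: h=11, slot 11 empty → index 11.
Insert 22: h=5, slot 5 empty → index 5.
Insert 815: h=16, slot 16 empty → index 16.
Insert 651: h=5, slot 5 occupied → index 6.
Insert 150: h=14, slot 14 empty → index 14.
Insert 690: h=10, slot 10 empty → index 10.
Insert 787: h=5, slots 5,6 occupied → index 7.
Insert 82: h=14, slot 14 occupied → index 15.
Table: [-, -, -, -, -, 22, 651, 787, -, -, 690, 249, -, -, 150, 82, 815]

2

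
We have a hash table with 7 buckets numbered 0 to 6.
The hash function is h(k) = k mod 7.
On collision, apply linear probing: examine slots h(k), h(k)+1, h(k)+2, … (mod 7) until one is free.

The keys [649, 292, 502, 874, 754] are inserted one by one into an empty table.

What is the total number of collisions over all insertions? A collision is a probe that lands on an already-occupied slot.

649 hashes to 5; slot 5 is free -> place at 5.
292 hashes to 5; 5 taken -> place at 6.
502 hashes to 5; 5,6 taken -> place at 0.
874 hashes to 6; 6,0 taken -> place at 1.
754 hashes to 5; 5,6,0,1 taken -> place at 2.
Table: [502, 874, 754, -, -, 649, 292]

9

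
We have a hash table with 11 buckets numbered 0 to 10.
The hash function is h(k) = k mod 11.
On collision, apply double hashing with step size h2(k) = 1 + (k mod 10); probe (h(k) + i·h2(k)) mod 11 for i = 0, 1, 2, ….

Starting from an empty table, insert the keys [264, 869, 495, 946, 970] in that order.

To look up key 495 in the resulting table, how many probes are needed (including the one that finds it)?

264: h=0 → slot 0
869: h=0, h2=10, probe 0,10 → slot 10
495: h=0, h2=6, probe 0,6 → slot 6
946: h=0, h2=7, probe 0,7 → slot 7
970: h=2 → slot 2
Table: [264, -, 970, -, -, -, 495, 946, -, -, 869]
Lookup 495: h=0, h2=6, probe 0,6 → found at 6.

2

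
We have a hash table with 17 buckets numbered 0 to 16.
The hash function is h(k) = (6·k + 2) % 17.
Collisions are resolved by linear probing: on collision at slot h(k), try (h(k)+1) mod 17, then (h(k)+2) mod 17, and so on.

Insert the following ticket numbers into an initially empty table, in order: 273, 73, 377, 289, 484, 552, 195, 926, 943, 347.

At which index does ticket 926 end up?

273 hashes to 8; slot 8 is free -> place at 8.
73 hashes to 15; slot 15 is free -> place at 15.
377 hashes to 3; slot 3 is free -> place at 3.
289 hashes to 2; slot 2 is free -> place at 2.
484 hashes to 16; slot 16 is free -> place at 16.
552 hashes to 16; 16 taken -> place at 0.
195 hashes to 16; 16,0 taken -> place at 1.
926 hashes to 16; 16,0,1,2,3 taken -> place at 4.
943 hashes to 16; 16,0,1,2,3,4 taken -> place at 5.
347 hashes to 10; slot 10 is free -> place at 10.
Table: [552, 195, 289, 377, 926, 943, —, —, 273, —, 347, —, —, —, —, 73, 484]

4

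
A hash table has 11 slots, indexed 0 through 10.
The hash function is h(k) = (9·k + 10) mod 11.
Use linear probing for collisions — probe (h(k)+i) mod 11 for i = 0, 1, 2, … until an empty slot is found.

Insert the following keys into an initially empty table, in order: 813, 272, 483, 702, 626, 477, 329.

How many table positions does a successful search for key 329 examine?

Insert 813: h=1, slot 1 empty -> index 1.
Insert 272: h=5, slot 5 empty -> index 5.
Insert 483: h=1, slot 1 occupied -> index 2.
Insert 702: h=3, slot 3 empty -> index 3.
Insert 626: h=1, slots 1,2,3 occupied -> index 4.
Insert 477: h=2, slots 2,3,4,5 occupied -> index 6.
Insert 329: h=1, slots 1,2,3,4,5,6 occupied -> index 7.
Table: [., 813, 483, 702, 626, 272, 477, 329, ., ., .]
Lookup 329: h=1, probe 1,2,3,4,5,6,7 → found at 7.

7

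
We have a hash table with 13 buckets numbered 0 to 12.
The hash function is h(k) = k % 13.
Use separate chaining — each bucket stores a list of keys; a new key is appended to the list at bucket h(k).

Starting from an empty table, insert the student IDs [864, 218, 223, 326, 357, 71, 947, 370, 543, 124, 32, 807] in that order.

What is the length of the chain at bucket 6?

5

Insert 864: h=6, bucket 6 empty → new chain.
Insert 218: h=10, bucket 10 empty → new chain.
Insert 223: h=2, bucket 2 empty → new chain.
Insert 326: h=1, bucket 1 empty → new chain.
Insert 357: h=6, bucket 6 nonempty → append to chain.
Insert 71: h=6, bucket 6 nonempty → append to chain.
Insert 947: h=11, bucket 11 empty → new chain.
Insert 370: h=6, bucket 6 nonempty → append to chain.
Insert 543: h=10, bucket 10 nonempty → append to chain.
Insert 124: h=7, bucket 7 empty → new chain.
Insert 32: h=6, bucket 6 nonempty → append to chain.
Insert 807: h=1, bucket 1 nonempty → append to chain.
Final buckets:
0: —
1: 326 -> 807
2: 223
3: —
4: —
5: —
6: 864 -> 357 -> 71 -> 370 -> 32
7: 124
8: —
9: —
10: 218 -> 543
11: 947
12: —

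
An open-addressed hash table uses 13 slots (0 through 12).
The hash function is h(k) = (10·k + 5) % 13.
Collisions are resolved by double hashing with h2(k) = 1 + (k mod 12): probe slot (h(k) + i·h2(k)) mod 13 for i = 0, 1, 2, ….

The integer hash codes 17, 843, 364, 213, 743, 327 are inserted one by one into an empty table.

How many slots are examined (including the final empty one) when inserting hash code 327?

3

17: h=6 → slot 6
843: h=11 → slot 11
364: h=5 → slot 5
213: h=3 → slot 3
743: h=12 → slot 12
327: h=12, h2=4, probe 12,3,7 → slot 7
Table: [∅, ∅, ∅, 213, ∅, 364, 17, 327, ∅, ∅, ∅, 843, 743]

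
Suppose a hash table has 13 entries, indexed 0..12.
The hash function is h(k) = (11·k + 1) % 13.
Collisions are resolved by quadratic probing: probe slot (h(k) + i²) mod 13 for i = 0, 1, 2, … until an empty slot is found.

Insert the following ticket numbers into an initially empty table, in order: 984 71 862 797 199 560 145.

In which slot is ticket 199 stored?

984 hashes to 9; slot 9 is free → place at 9.
71 hashes to 2; slot 2 is free → place at 2.
862 hashes to 6; slot 6 is free → place at 6.
797 hashes to 6; 6 taken → place at 7.
199 hashes to 6; 6,7 taken → place at 10.
560 hashes to 12; slot 12 is free → place at 12.
145 hashes to 10; 10 taken → place at 11.
Table: [., ., 71, ., ., ., 862, 797, ., 984, 199, 145, 560]

10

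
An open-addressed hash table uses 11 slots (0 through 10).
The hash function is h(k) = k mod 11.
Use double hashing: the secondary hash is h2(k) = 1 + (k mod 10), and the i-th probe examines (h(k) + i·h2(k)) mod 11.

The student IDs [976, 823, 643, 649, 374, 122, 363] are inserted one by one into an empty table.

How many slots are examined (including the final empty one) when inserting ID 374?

976: h=8 => slot 8
823: h=9 => slot 9
643: h=5 => slot 5
649: h=0 => slot 0
374: h=0, h2=5, probe 0,5,10 => slot 10
122: h=1 => slot 1
363: h=0, h2=4, probe 0,4 => slot 4
Table: [649, 122, _, _, 363, 643, _, _, 976, 823, 374]

3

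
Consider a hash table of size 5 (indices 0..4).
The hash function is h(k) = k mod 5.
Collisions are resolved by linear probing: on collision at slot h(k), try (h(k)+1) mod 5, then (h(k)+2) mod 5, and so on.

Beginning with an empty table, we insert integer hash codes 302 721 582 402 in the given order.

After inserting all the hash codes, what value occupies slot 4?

302: h=2 -> slot 2
721: h=1 -> slot 1
582: h=2, probe 2,3 -> slot 3
402: h=2, probe 2,3,4 -> slot 4
Table: [_, 721, 302, 582, 402]

402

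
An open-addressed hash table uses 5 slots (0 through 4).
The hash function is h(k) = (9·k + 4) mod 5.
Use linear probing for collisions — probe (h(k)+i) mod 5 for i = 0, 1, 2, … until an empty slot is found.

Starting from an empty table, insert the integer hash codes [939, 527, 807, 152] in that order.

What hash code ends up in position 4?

939 hashes to 0; slot 0 is free → place at 0.
527 hashes to 2; slot 2 is free → place at 2.
807 hashes to 2; 2 taken → place at 3.
152 hashes to 2; 2,3 taken → place at 4.
Table: [939, -, 527, 807, 152]

152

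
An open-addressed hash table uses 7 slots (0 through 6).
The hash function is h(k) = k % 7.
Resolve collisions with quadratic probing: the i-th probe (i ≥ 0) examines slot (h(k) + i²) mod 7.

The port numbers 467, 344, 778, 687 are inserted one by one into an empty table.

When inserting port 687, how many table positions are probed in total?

4

Insert 467: h=5, slot 5 empty → index 5.
Insert 344: h=1, slot 1 empty → index 1.
Insert 778: h=1, slot 1 occupied → index 2.
Insert 687: h=1, slots 1,2,5 occupied → index 3.
Table: [., 344, 778, 687, ., 467, .]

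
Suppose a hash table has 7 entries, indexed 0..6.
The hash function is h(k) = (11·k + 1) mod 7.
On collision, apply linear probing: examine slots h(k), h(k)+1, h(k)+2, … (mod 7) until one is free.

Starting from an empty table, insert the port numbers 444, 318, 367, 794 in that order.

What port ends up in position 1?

367

444: h=6 => slot 6
318: h=6, probe 6,0 => slot 0
367: h=6, probe 6,0,1 => slot 1
794: h=6, probe 6,0,1,2 => slot 2
Table: [318, 367, 794, ., ., ., 444]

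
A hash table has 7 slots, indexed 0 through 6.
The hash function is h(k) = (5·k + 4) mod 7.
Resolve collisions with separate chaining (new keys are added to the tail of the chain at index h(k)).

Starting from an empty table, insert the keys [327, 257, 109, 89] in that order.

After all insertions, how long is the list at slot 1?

3

Insert 327: h=1, bucket 1 empty → new chain.
Insert 257: h=1, bucket 1 nonempty → append to chain.
Insert 109: h=3, bucket 3 empty → new chain.
Insert 89: h=1, bucket 1 nonempty → append to chain.
Final buckets:
0: -
1: 327 -> 257 -> 89
2: -
3: 109
4: -
5: -
6: -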